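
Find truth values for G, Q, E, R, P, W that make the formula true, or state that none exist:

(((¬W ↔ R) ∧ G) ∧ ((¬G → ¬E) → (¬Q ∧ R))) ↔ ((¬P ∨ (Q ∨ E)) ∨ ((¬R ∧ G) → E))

G = True, Q = False, E = False, R = False, P = True, W = True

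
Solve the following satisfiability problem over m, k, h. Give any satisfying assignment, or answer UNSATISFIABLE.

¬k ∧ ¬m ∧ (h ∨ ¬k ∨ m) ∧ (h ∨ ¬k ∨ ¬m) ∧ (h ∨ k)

Unit clause (¬k) forces k = False.
Unit clause (¬m) forces m = False.
In (h ∨ k) only h is left, so h = True.
Check each clause:
  (¬k): ¬k holds.
  (¬m): ¬m holds.
  (h ∨ ¬k ∨ m): h holds.
  (h ∨ ¬k ∨ ¬m): h holds.
  (h ∨ k): h holds.
All clauses satisfied.

m: False; k: False; h: True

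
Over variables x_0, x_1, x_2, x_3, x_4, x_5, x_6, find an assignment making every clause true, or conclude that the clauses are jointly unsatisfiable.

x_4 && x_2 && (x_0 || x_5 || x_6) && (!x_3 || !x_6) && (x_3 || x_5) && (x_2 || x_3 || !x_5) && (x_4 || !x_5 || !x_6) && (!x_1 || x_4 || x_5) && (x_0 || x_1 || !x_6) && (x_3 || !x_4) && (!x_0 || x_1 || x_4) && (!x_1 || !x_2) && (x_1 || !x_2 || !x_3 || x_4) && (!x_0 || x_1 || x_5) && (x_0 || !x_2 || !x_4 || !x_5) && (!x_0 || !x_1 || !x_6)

Unit clause (x_4) forces x_4 = True.
Unit clause (x_2) forces x_2 = True.
In (x_3 || !x_4) only x_3 is left, so x_3 = True.
In (!x_1 || !x_2) only !x_1 is left, so x_1 = False.
In (!x_3 || !x_6) only !x_6 is left, so x_6 = False.
Try x_0 = False:
  (x_0 || x_5 || x_6) forces x_5 = True.
  clause (x_0 || !x_2 || !x_4 || !x_5) is falsified — backtrack.
So x_0 = True.
  then (!x_0 || x_1 || x_5) forces x_5 = True.
All clauses satisfied.

x_0 = True, x_1 = False, x_2 = True, x_3 = True, x_4 = True, x_5 = True, x_6 = False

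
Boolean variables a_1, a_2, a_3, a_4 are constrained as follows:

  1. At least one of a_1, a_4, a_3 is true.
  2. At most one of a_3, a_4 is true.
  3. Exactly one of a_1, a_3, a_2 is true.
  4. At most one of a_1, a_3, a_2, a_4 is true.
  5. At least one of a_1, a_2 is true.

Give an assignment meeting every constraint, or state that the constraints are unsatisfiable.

a_1 = True, a_2 = False, a_3 = False, a_4 = False

  (1) {a_1, a_4, a_3}: 1 true — at least one ✓
  (2) {a_3, a_4}: 0 true — at most one ✓
  (3) {a_1, a_3, a_2}: 1 true — exactly one ✓
  (4) {a_1, a_3, a_2, a_4}: 1 true — at most one ✓
  (5) {a_1, a_2}: 1 true — at least one ✓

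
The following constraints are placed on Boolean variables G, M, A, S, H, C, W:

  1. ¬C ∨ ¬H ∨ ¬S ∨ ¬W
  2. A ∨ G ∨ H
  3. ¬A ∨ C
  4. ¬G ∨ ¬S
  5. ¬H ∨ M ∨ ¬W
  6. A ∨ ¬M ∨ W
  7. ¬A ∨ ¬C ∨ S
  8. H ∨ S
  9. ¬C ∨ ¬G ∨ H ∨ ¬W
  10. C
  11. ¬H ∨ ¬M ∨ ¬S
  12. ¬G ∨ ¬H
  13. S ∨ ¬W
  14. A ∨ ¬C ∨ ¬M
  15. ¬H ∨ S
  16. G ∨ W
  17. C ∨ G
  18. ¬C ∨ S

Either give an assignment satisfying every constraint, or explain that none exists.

G=F, M=T, A=T, S=T, H=F, C=T, W=T

Unit clause (C) forces C = True.
In (¬C ∨ S) only S is left, so S = True.
In (¬G ∨ ¬S) only ¬G is left, so G = False.
In (G ∨ W) only W is left, so W = True.
In (¬C ∨ ¬H ∨ ¬S ∨ ¬W) only ¬H is left, so H = False.
In (A ∨ G ∨ H) only A is left, so A = True.
Set M = True.
All clauses satisfied.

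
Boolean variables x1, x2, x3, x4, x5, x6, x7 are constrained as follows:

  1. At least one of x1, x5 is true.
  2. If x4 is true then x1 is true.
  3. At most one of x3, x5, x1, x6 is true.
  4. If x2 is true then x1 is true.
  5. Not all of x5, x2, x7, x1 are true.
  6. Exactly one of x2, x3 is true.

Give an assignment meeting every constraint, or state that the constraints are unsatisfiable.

x1: True, x2: True, x3: False, x4: True, x5: False, x6: False, x7: False

  (1) {x1, x5}: 1 true — at least one ✓
  (2) x4=T ⇒ x1: T ✓
  (3) {x3, x5, x1, x6}: 1 true — at most one ✓
  (4) x2=T ⇒ x1: T ✓
  (5) {x5, x2, x7, x1}: 2/4 true — not all ✓
  (6) {x2, x3}: 1 true — exactly one ✓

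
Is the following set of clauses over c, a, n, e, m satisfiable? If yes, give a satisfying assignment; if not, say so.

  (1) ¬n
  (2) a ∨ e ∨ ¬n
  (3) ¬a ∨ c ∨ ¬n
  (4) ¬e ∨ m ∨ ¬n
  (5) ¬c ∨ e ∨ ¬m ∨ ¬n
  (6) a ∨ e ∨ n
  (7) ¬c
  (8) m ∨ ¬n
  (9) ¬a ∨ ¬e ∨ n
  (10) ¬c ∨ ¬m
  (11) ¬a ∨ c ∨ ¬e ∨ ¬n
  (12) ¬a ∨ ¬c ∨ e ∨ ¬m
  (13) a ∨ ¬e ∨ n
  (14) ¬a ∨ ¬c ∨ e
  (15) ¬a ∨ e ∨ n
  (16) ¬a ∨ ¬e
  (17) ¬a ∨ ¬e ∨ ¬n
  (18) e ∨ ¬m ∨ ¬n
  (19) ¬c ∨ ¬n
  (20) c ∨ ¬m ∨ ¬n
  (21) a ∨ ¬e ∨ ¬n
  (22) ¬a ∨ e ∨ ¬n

UNSATISFIABLE

Case a = True:
  (¬n) forces n = False.
  (¬c) forces c = False.
  (¬a ∨ ¬e ∨ n) forces e = False.
  Clause (¬a ∨ e ∨ n) is falsified — contradiction.
Case a = False:
  (¬n) forces n = False.
  (a ∨ e ∨ n) forces e = True.
  Clause (a ∨ ¬e ∨ n) is falsified — contradiction.
Both cases fail, so the formula is unsatisfiable.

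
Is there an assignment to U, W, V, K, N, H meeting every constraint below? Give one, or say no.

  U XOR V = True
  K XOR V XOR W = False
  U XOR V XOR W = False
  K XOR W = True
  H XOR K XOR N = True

U=F, W=T, V=T, K=F, N=T, H=F

U XOR V = F XOR T = True ✓
K XOR V XOR W = F XOR T XOR T = False ✓
U XOR V XOR W = F XOR T XOR T = False ✓
K XOR W = F XOR T = True ✓
H XOR K XOR N = F XOR F XOR T = True ✓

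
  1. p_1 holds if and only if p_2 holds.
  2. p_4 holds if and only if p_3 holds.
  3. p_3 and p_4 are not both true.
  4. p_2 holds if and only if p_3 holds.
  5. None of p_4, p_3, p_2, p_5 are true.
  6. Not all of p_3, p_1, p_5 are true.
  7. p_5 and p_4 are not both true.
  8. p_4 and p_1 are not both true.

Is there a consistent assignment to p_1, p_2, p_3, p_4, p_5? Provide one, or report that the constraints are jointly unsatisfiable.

p_1 = False, p_2 = False, p_3 = False, p_4 = False, p_5 = False

  (1) p_1=F, p_2=F — same ✓
  (2) p_4=F, p_3=F — same ✓
  (3) p_3=F, p_4=F — not both ✓
  (4) p_2=F, p_3=F — same ✓
  (5) {p_4, p_3, p_2, p_5}: 0 true — none ✓
  (6) {p_3, p_1, p_5}: 0/3 true — not all ✓
  (7) p_5=F, p_4=F — not both ✓
  (8) p_4=F, p_1=F — not both ✓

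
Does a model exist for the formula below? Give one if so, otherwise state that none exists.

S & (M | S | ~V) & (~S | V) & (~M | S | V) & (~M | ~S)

Unit clause (S) forces S = True.
In (~S | V) only V is left, so V = True.
In (~M | ~S) only ~M is left, so M = False.
All clauses satisfied.

S: True, M: False, V: True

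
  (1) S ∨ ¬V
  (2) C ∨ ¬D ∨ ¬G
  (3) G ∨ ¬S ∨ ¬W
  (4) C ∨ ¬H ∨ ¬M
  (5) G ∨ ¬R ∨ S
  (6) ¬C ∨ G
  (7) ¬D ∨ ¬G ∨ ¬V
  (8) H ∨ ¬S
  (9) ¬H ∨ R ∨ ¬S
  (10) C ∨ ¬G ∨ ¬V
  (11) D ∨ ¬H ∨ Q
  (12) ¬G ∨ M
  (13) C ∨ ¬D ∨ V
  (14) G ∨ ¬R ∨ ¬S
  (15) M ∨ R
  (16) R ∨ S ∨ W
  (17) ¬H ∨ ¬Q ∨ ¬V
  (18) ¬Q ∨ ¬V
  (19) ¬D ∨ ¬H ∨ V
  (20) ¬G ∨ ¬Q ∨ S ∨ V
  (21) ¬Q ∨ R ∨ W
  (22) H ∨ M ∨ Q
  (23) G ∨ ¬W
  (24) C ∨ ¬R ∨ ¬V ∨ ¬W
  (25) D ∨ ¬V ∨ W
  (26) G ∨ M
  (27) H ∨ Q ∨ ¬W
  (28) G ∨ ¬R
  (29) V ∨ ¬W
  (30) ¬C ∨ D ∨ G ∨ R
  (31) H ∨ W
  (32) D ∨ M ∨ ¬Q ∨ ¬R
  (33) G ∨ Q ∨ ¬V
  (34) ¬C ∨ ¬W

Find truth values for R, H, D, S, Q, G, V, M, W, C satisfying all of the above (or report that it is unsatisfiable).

R = True; H = True; D = False; S = True; Q = True; G = True; V = False; M = True; W = False; C = True

Set R = True.
  then (G ∨ ¬R) forces G = True.
  then (¬G ∨ M) forces M = True.
Try H = False:
  (H ∨ ¬S) forces S = False.
  (S ∨ ¬V) forces V = False.
  (¬G ∨ ¬Q ∨ S ∨ V) forces Q = False.
  (H ∨ Q ∨ ¬W) forces W = False.
  clause (H ∨ W) is falsified — backtrack.
So H = True.
  then (C ∨ ¬H ∨ ¬M) forces C = True.
  then (¬C ∨ ¬W) forces W = False.
Set D = False.
  then (D ∨ ¬H ∨ Q) forces Q = True.
  then (¬H ∨ ¬Q ∨ ¬V) forces V = False.
  then (¬G ∨ ¬Q ∨ S ∨ V) forces S = True.
All clauses satisfied.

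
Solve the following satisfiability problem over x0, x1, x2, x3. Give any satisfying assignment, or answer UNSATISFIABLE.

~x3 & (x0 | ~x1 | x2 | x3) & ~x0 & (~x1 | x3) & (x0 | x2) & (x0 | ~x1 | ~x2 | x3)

x0: False, x1: False, x2: True, x3: False

Unit clause (~x3) forces x3 = False.
Unit clause (~x0) forces x0 = False.
In (~x1 | x3) only ~x1 is left, so x1 = False.
In (x0 | x2) only x2 is left, so x2 = True.
Check each clause:
  (~x3): ~x3 holds.
  (x0 | ~x1 | x2 | x3): ~x1 holds.
  (~x0): ~x0 holds.
  (~x1 | x3): ~x1 holds.
  (x0 | x2): x2 holds.
  (x0 | ~x1 | ~x2 | x3): ~x1 holds.
All clauses satisfied.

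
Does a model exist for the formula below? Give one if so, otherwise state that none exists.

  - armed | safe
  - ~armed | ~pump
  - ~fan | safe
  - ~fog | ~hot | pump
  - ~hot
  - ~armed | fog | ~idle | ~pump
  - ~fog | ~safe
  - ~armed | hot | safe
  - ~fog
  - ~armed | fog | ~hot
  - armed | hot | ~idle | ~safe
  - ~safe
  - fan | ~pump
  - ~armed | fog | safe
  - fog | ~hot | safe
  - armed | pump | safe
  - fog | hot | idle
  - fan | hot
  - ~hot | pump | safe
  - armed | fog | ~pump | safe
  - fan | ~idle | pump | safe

The formula is unsatisfiable.

Case fan = True:
  (~fan | safe) forces safe = True.
  Clause (~safe) is falsified — contradiction.
Case fan = False:
  (~hot) forces hot = False.
  Clause (fan | hot) is falsified — contradiction.
Both cases fail, so the formula is unsatisfiable.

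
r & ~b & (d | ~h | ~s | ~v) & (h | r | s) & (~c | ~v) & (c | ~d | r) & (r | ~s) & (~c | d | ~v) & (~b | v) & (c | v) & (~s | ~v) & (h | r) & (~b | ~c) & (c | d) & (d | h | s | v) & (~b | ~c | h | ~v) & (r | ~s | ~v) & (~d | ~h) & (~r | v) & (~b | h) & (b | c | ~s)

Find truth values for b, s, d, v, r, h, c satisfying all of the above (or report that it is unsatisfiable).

Unit clause (r) forces r = True.
Unit clause (~b) forces b = False.
In (~r | v) only v is left, so v = True.
In (~c | ~v) only ~c is left, so c = False.
In (~s | ~v) only ~s is left, so s = False.
In (c | d) only d is left, so d = True.
In (~d | ~h) only ~h is left, so h = False.
All clauses satisfied.

b=F; s=F; d=T; v=T; r=T; h=F; c=F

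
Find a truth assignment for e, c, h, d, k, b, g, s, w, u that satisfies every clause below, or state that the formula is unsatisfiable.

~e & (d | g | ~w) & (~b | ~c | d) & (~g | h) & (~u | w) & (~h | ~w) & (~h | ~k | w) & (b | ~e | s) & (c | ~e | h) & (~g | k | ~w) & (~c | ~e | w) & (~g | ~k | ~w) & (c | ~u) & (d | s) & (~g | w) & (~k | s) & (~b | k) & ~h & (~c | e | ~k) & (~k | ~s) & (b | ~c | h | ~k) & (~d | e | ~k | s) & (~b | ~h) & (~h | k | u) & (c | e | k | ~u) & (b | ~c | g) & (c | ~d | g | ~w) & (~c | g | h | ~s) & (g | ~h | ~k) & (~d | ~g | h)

e = False, c = False, h = False, d = False, k = False, b = False, g = False, s = True, w = False, u = False

Unit clause (~e) forces e = False.
Unit clause (~h) forces h = False.
In (~g | h) only ~g is left, so g = False.
Set c = False.
  then (c | ~u) forces u = False.
Set d = False.
  then (d | g | ~w) forces w = False.
  then (d | s) forces s = True.
  then (~k | ~s) forces k = False.
  then (~b | k) forces b = False.
All clauses satisfied.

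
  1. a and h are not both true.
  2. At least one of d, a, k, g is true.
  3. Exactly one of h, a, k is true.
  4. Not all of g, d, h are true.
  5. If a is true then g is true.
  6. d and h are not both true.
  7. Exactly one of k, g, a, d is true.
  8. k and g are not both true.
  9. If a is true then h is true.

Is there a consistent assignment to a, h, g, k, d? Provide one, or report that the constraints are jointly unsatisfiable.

a = False, h = True, g = True, k = False, d = False

  (1) a=F, h=T — not both ✓
  (2) {d, a, k, g}: 1 true — at least one ✓
  (3) {h, a, k}: 1 true — exactly one ✓
  (4) {g, d, h}: 2/3 true — not all ✓
  (5) a=F ⇒ g: vacuous ✓
  (6) d=F, h=T — not both ✓
  (7) {k, g, a, d}: 1 true — exactly one ✓
  (8) k=F, g=T — not both ✓
  (9) a=F ⇒ h: vacuous ✓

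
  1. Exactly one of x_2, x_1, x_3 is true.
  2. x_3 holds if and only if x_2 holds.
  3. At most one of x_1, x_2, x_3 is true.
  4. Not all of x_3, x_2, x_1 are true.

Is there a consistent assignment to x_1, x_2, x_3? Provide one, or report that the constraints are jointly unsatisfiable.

x_1 = True; x_2 = False; x_3 = False

  (1) {x_2, x_1, x_3}: 1 true — exactly one ✓
  (2) x_3=F, x_2=F — same ✓
  (3) {x_1, x_2, x_3}: 1 true — at most one ✓
  (4) {x_3, x_2, x_1}: 1/3 true — not all ✓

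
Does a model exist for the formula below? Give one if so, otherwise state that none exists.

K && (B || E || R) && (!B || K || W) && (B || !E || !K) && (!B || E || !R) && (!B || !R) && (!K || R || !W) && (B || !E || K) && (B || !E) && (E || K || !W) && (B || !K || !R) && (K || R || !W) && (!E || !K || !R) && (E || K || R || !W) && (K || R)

Unit clause (K) forces K = True.
Set R = False.
  then (!K || R || !W) forces W = False.
Try B = False:
  (B || E || R) forces E = True.
  clause (B || !E || !K) is falsified — backtrack.
So B = True.
Set E = True.
All clauses satisfied.

R: False, B: True, E: True, W: False, K: True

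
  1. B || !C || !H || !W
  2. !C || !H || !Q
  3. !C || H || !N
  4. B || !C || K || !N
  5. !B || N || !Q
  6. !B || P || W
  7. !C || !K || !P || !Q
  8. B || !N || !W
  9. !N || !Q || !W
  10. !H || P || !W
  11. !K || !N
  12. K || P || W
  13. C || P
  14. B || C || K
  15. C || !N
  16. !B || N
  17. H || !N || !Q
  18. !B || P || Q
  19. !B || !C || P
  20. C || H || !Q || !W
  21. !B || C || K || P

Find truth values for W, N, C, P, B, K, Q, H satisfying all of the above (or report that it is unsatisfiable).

Set W = False.
Set N = False.
  then (!B || N) forces B = False.
Set C = True.
Set P = True.
Set K = True.
  then (!C || !K || !P || !Q) forces Q = False.
Set H = True.
All clauses satisfied.

W = False, N = False, C = True, P = True, B = False, K = True, Q = False, H = True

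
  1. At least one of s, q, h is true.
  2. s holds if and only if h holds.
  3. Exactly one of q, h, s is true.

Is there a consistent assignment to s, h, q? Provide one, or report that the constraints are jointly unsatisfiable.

s = False, h = False, q = True

  (1) {s, q, h}: 1 true — at least one ✓
  (2) s=F, h=F — same ✓
  (3) {q, h, s}: 1 true — exactly one ✓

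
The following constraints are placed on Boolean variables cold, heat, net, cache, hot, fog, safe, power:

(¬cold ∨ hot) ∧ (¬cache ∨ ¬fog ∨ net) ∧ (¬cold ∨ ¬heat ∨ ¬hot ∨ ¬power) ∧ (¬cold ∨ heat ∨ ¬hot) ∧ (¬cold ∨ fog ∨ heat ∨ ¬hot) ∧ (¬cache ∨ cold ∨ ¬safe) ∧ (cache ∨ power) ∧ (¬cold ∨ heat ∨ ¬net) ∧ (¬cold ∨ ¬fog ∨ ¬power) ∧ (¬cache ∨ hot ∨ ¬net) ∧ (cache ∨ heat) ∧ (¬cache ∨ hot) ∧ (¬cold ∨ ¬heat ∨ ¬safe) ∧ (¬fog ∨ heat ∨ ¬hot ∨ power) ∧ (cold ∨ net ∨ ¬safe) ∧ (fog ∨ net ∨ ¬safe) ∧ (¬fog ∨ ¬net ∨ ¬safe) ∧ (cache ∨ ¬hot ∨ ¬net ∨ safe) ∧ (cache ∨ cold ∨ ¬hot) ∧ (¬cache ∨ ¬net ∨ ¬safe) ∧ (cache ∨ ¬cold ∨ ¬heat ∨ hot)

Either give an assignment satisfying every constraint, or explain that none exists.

cold=F, heat=F, net=T, cache=T, hot=T, fog=F, safe=F, power=T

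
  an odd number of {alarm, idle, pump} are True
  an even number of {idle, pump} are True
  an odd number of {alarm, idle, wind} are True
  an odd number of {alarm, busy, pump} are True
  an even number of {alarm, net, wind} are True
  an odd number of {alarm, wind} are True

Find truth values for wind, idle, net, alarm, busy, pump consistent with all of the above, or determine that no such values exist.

wind = False; idle = False; net = True; alarm = True; busy = False; pump = False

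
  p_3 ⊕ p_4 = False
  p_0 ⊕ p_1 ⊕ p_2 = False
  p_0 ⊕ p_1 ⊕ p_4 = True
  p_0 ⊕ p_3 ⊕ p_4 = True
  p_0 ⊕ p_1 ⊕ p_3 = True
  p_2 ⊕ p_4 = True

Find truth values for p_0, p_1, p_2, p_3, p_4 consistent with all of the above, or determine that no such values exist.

p_0 = True, p_1 = True, p_2 = False, p_3 = True, p_4 = True

p_3 ⊕ p_4 = T ⊕ T = False ✓
p_0 ⊕ p_1 ⊕ p_2 = T ⊕ T ⊕ F = False ✓
p_0 ⊕ p_1 ⊕ p_4 = T ⊕ T ⊕ T = True ✓
p_0 ⊕ p_3 ⊕ p_4 = T ⊕ T ⊕ T = True ✓
p_0 ⊕ p_1 ⊕ p_3 = T ⊕ T ⊕ T = True ✓
p_2 ⊕ p_4 = F ⊕ T = True ✓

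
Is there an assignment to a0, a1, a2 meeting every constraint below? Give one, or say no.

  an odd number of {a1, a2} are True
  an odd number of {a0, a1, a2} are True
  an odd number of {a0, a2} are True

a0 = False; a1 = False; a2 = True

{a1, a2}: 1 true → odd ✓
{a0, a1, a2}: 1 true → odd ✓
{a0, a2}: 1 true → odd ✓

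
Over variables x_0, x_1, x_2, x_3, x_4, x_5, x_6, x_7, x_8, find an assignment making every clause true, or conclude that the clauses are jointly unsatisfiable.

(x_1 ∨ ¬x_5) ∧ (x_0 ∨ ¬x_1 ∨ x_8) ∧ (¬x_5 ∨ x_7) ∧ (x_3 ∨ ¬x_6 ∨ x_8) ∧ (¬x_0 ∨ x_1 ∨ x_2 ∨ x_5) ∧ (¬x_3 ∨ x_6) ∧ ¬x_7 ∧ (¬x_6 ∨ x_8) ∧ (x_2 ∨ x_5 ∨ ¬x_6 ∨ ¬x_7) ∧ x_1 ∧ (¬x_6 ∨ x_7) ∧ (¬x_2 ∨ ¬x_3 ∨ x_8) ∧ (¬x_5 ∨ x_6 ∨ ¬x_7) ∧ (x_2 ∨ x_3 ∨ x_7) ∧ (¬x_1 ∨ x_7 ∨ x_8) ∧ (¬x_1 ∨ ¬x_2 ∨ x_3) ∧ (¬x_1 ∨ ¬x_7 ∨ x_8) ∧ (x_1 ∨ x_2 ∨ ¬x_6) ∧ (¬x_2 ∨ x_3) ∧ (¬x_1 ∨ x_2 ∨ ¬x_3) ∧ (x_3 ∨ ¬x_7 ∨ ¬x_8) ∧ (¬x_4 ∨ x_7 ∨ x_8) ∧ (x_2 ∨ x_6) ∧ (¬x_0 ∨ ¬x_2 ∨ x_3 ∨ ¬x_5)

Unsatisfiable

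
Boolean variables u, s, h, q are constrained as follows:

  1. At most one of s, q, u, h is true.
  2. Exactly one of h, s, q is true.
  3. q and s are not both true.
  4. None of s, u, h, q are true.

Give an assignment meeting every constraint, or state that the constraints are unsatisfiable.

UNSATISFIABLE

Case h = True:
  Constraint (4) is violated (h=T) — contradiction.
Case h = False:
  (4) forces s = False.
  (2) with h=F, s=F forces q = True.
  Constraint (4) is violated (q=T) — contradiction.
Both cases fail — unsatisfiable.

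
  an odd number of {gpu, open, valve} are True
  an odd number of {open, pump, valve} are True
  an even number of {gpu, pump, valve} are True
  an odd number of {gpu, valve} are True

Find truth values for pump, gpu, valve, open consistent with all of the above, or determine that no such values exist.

pump = True; gpu = True; valve = False; open = False

{gpu, open, valve}: 1 true → odd ✓
{open, pump, valve}: 1 true → odd ✓
{gpu, pump, valve}: 2 true → even ✓
{gpu, valve}: 1 true → odd ✓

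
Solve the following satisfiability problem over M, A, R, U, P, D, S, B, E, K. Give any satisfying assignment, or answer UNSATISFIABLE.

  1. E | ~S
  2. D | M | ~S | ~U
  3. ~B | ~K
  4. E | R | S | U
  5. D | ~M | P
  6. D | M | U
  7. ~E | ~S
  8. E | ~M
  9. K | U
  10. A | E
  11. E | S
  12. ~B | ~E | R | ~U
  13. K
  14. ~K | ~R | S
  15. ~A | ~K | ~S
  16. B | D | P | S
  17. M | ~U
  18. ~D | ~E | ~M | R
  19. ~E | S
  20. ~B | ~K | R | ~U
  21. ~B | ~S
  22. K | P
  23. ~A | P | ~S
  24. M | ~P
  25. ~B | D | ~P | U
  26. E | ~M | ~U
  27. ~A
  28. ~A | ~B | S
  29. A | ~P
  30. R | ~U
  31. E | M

Case A = True:
  Clause (~A) is falsified — contradiction.
Case A = False:
  (A | E) forces E = True.
  (~E | ~S) forces S = False.
  Clause (~E | S) is falsified — contradiction.
Both cases fail, so the formula is unsatisfiable.

The formula is unsatisfiable.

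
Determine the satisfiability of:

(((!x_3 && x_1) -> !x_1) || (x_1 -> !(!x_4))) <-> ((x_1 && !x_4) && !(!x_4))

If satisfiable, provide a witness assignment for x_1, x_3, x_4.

x_1 = True, x_3 = False, x_4 = False

  (((!x_3 && x_1) -> !x_1) || (x_1 -> !(!x_4))) <-> ((x_1 && !x_4) && !(!x_4)) = True
    ((!x_3 && x_1) -> !x_1) || (x_1 -> !(!x_4)) = False
      (!x_3 && x_1) -> !x_1 = False
        !x_3 && x_1 = True
          !x_3 = True
        !x_1 = False
      x_1 -> !(!x_4) = False
        !(!x_4) = False
          !x_4 = True
    (x_1 && !x_4) && !(!x_4) = False
      x_1 && !x_4 = True
        !x_4 = True
      !(!x_4) = False
        !x_4 = True
The formula evaluates to True.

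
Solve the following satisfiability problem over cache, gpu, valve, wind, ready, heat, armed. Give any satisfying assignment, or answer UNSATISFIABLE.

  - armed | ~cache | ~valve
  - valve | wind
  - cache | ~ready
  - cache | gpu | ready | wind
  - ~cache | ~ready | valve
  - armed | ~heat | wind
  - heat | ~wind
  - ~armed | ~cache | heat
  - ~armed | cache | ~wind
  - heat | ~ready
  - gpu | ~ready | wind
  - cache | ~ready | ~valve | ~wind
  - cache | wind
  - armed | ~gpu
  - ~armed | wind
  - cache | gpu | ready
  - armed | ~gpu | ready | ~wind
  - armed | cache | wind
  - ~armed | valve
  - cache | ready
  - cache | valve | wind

Try cache = False:
  (cache | ~ready) forces ready = False.
  clause (cache | ready) is falsified — backtrack.
So cache = True.
Set gpu = False.
Set valve = True.
  then (armed | ~cache | ~valve) forces armed = True.
  then (~armed | ~cache | heat) forces heat = True.
  then (~armed | wind) forces wind = True.
Set ready = False.
All clauses satisfied.

cache: True, gpu: False, valve: True, wind: True, ready: False, heat: True, armed: True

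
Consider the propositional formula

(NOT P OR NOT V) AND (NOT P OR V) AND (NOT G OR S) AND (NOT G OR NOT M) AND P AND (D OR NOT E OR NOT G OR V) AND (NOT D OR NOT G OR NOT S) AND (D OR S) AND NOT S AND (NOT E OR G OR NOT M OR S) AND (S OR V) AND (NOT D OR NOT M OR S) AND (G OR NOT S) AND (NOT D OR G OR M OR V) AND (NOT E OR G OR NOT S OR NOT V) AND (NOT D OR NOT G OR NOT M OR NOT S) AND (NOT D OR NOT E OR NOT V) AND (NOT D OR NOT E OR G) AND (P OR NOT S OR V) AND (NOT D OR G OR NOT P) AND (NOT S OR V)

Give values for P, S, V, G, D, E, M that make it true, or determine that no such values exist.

Case P = True:
  (NOT P OR NOT V) forces V = False.
  Clause (NOT P OR V) is falsified — contradiction.
Case P = False:
  Clause (P) is falsified — contradiction.
Both cases fail, so the formula is unsatisfiable.

Unsatisfiable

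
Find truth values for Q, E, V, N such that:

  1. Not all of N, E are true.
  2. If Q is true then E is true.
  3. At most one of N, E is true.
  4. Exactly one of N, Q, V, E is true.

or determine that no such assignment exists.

Q: False; E: False; V: True; N: False

  (1) {N, E}: 0/2 true — not all ✓
  (2) Q=F ⇒ E: vacuous ✓
  (3) {N, E}: 0 true — at most one ✓
  (4) {N, Q, V, E}: 1 true — exactly one ✓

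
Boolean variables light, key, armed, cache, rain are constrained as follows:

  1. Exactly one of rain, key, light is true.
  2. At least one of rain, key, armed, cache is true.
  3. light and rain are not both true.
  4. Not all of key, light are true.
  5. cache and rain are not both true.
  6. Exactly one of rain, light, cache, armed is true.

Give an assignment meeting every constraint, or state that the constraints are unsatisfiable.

light = False; key = True; armed = False; cache = True; rain = False

  (1) {rain, key, light}: 1 true — exactly one ✓
  (2) {rain, key, armed, cache}: 2 true — at least one ✓
  (3) light=F, rain=F — not both ✓
  (4) {key, light}: 1/2 true — not all ✓
  (5) cache=T, rain=F — not both ✓
  (6) {rain, light, cache, armed}: 1 true — exactly one ✓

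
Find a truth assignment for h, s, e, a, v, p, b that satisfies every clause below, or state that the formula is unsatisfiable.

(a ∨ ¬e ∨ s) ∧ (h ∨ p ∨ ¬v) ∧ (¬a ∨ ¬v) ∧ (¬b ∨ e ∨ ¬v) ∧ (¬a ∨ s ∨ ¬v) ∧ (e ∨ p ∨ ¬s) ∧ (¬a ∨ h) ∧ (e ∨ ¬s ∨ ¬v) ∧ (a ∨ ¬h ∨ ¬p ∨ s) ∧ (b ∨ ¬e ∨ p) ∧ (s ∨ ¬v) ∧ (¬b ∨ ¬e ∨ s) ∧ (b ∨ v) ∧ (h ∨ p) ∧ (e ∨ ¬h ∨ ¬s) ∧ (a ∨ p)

Set h = False.
  then (¬a ∨ h) forces a = False.
  then (h ∨ p) forces p = True.
Set s = True.
Set e = True.
Set v = False.
  then (b ∨ v) forces b = True.
All clauses satisfied.

h=F, s=T, e=T, a=F, v=F, p=T, b=T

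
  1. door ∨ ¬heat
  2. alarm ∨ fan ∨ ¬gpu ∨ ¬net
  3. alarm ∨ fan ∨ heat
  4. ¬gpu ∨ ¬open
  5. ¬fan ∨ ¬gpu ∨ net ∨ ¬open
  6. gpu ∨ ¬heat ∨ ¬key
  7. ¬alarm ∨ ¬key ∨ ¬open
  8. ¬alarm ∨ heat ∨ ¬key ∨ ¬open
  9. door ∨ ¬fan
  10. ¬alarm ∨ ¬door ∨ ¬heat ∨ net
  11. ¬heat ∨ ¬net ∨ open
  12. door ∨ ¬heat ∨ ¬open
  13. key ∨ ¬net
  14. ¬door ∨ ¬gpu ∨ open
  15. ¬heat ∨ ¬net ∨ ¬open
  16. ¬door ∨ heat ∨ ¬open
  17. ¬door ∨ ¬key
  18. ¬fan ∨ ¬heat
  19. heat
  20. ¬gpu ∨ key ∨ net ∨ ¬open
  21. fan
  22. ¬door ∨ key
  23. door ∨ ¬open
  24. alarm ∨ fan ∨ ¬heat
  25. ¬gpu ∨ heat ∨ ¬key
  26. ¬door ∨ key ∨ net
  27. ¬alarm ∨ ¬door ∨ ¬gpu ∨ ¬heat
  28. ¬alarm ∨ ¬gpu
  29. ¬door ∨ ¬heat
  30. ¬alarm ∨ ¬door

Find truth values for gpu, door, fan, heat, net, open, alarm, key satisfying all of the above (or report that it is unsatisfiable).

The formula is unsatisfiable.

Case heat = True:
  (door ∨ ¬heat) forces door = True.
  Clause (¬door ∨ ¬heat) is falsified — contradiction.
Case heat = False:
  Clause (heat) is falsified — contradiction.
Both cases fail, so the formula is unsatisfiable.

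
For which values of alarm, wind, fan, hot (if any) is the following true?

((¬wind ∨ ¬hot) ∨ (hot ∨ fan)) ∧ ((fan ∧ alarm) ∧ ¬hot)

alarm = True, wind = True, fan = True, hot = False

  (¬wind ∨ ¬hot) ∨ (hot ∨ fan) = True
    ¬wind ∨ ¬hot = True
      ¬wind = False
      ¬hot = True
    hot ∨ fan = True
  (fan ∧ alarm) ∧ ¬hot = True
    fan ∧ alarm = True
    ¬hot = True
Both conjuncts True, so the formula holds.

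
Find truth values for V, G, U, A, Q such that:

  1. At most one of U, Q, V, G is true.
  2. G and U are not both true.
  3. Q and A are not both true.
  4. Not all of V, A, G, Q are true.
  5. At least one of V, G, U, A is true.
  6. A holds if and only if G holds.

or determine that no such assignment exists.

V = False; G = False; U = True; A = False; Q = False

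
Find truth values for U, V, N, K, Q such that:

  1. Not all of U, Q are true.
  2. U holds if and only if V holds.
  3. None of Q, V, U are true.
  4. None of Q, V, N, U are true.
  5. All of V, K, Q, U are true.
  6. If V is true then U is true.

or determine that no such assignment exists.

Case U = True:
  Constraint (3) is violated (U=T) — contradiction.
Case U = False:
  Constraint (5) is violated (U=F) — contradiction.
Both cases fail — unsatisfiable.

UNSATISFIABLE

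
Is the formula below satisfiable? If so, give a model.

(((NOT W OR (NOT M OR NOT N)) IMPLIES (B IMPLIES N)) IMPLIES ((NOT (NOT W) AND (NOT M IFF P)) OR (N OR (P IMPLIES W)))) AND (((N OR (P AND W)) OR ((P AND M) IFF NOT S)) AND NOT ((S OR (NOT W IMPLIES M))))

M=F, P=F, N=T, B=F, S=F, W=F

  ((NOT W OR (NOT M OR NOT N)) IMPLIES (B IMPLIES N)) IMPLIES ((NOT (NOT W) AND (NOT M IFF P)) OR (N OR (P IMPLIES W))) = True
    (NOT W OR (NOT M OR NOT N)) IMPLIES (B IMPLIES N) = True
      NOT W OR (NOT M OR NOT N) = True
        NOT W = True
        NOT M OR NOT N = True
          NOT M = True
          NOT N = False
      B IMPLIES N = True
    (NOT (NOT W) AND (NOT M IFF P)) OR (N OR (P IMPLIES W)) = True
      NOT (NOT W) AND (NOT M IFF P) = False
        NOT (NOT W) = False
          NOT W = True
        NOT M IFF P = False
          NOT M = True
      N OR (P IMPLIES W) = True
        P IMPLIES W = True
  ((N OR (P AND W)) OR ((P AND M) IFF NOT S)) AND NOT ((S OR (NOT W IMPLIES M))) = True
    (N OR (P AND W)) OR ((P AND M) IFF NOT S) = True
      N OR (P AND W) = True
        P AND W = False
      (P AND M) IFF NOT S = False
        P AND M = False
        NOT S = True
    NOT ((S OR (NOT W IMPLIES M))) = True
      S OR (NOT W IMPLIES M) = False
        NOT W IMPLIES M = False
          NOT W = True
Both conjuncts True, so the formula holds.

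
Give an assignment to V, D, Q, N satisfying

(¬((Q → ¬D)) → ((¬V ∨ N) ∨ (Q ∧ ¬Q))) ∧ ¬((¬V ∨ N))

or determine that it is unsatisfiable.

V=T, D=T, Q=F, N=F

  ¬((Q → ¬D)) → ((¬V ∨ N) ∨ (Q ∧ ¬Q)) = True
    ¬((Q → ¬D)) = False
      Q → ¬D = True
        ¬D = False
    (¬V ∨ N) ∨ (Q ∧ ¬Q) = False
      ¬V ∨ N = False
        ¬V = False
      Q ∧ ¬Q = False
        ¬Q = True
  ¬((¬V ∨ N)) = True
    ¬V ∨ N = False
      ¬V = False
Both conjuncts True, so the formula holds.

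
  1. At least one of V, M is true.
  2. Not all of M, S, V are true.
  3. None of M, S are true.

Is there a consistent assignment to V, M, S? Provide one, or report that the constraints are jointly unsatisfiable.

V: True, M: False, S: False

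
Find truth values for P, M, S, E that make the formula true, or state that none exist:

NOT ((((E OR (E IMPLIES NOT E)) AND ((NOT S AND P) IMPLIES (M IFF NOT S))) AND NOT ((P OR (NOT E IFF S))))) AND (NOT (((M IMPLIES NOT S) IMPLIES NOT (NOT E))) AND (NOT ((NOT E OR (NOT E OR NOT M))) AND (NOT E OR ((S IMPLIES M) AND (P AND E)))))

No satisfying assignment exists.

Case E = True: the conjunct NOT (((M IMPLIES NOT S) IMPLIES NOT (NOT E))) becomes NOT (((M IMPLIES NOT S) IMPLIES True)) = False.
Case E = False: the conjunct NOT ((NOT E OR (NOT E OR NOT M))) becomes NOT ((True OR True)) = False.
Both cases fail — unsatisfiable.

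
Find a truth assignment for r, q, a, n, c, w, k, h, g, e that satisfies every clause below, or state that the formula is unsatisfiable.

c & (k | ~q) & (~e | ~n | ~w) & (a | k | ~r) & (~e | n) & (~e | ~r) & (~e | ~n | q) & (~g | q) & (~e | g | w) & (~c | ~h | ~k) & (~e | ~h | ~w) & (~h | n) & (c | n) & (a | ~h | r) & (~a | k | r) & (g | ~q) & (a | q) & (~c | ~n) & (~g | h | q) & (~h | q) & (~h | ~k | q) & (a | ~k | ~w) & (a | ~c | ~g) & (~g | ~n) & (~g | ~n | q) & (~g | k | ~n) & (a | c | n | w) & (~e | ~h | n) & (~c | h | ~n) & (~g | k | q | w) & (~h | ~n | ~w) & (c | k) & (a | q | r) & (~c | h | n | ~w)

Unit clause (c) forces c = True.
In (~c | ~n) only ~n is left, so n = False.
In (~e | n) only ~e is left, so e = False.
In (~h | n) only ~h is left, so h = False.
In (~c | h | n | ~w) only ~w is left, so w = False.
Set r = False.
Set q = False.
  then (~g | q) forces g = False.
  then (a | q) forces a = True.
  then (~a | k | r) forces k = True.
All clauses satisfied.

r: False, q: False, a: True, n: False, c: True, w: False, k: True, h: False, g: False, e: False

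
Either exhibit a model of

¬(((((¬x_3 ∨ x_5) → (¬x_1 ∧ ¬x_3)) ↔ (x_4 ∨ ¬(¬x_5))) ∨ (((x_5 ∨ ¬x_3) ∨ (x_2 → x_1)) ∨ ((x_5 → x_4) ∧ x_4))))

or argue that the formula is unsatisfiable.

x_1 = False; x_2 = True; x_3 = True; x_4 = False; x_5 = False

  ¬(((((¬x_3 ∨ x_5) → (¬x_1 ∧ ¬x_3)) ↔ (x_4 ∨ ¬(¬x_5))) ∨ (((x_5 ∨ ¬x_3) ∨ (x_2 → x_1)) ∨ ((x_5 → x_4) ∧ x_4)))) = True
    (((¬x_3 ∨ x_5) → (¬x_1 ∧ ¬x_3)) ↔ (x_4 ∨ ¬(¬x_5))) ∨ (((x_5 ∨ ¬x_3) ∨ (x_2 → x_1)) ∨ ((x_5 → x_4) ∧ x_4)) = False
      ((¬x_3 ∨ x_5) → (¬x_1 ∧ ¬x_3)) ↔ (x_4 ∨ ¬(¬x_5)) = False
        (¬x_3 ∨ x_5) → (¬x_1 ∧ ¬x_3) = True
          ¬x_3 ∨ x_5 = False
            ¬x_3 = False
          ¬x_1 ∧ ¬x_3 = False
            ¬x_1 = True
            ¬x_3 = False
        x_4 ∨ ¬(¬x_5) = False
          ¬(¬x_5) = False
            ¬x_5 = True
      ((x_5 ∨ ¬x_3) ∨ (x_2 → x_1)) ∨ ((x_5 → x_4) ∧ x_4) = False
        (x_5 ∨ ¬x_3) ∨ (x_2 → x_1) = False
          x_5 ∨ ¬x_3 = False
            ¬x_3 = False
          x_2 → x_1 = False
        (x_5 → x_4) ∧ x_4 = False
          x_5 → x_4 = True
The formula evaluates to True.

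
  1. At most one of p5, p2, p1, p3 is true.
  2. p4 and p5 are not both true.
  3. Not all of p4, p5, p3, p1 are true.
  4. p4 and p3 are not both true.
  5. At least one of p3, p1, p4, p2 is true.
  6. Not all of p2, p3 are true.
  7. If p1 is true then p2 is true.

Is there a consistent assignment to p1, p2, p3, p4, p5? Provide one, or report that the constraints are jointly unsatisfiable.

p1: False; p2: False; p3: False; p4: True; p5: False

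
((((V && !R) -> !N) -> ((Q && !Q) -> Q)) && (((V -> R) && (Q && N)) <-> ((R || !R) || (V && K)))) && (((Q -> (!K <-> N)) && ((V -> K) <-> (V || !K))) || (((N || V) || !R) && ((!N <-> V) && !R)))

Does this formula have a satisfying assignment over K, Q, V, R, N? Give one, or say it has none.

K = False, Q = True, V = False, R = False, N = True

  (((V && !R) -> !N) -> ((Q && !Q) -> Q)) && (((V -> R) && (Q && N)) <-> ((R || !R) || (V && K))) = True
    ((V && !R) -> !N) -> ((Q && !Q) -> Q) = True
      (V && !R) -> !N = True
        V && !R = False
          !R = True
        !N = False
      (Q && !Q) -> Q = True
        Q && !Q = False
          !Q = False
    ((V -> R) && (Q && N)) <-> ((R || !R) || (V && K)) = True
      (V -> R) && (Q && N) = True
        V -> R = True
        Q && N = True
      (R || !R) || (V && K) = True
        R || !R = True
          !R = True
        V && K = False
  ((Q -> (!K <-> N)) && ((V -> K) <-> (V || !K))) || (((N || V) || !R) && ((!N <-> V) && !R)) = True
    (Q -> (!K <-> N)) && ((V -> K) <-> (V || !K)) = True
      Q -> (!K <-> N) = True
        !K <-> N = True
          !K = True
      (V -> K) <-> (V || !K) = True
        V -> K = True
        V || !K = True
          !K = True
    ((N || V) || !R) && ((!N <-> V) && !R) = True
      (N || V) || !R = True
        N || V = True
        !R = True
      (!N <-> V) && !R = True
        !N <-> V = True
          !N = False
        !R = True
Both conjuncts True, so the formula holds.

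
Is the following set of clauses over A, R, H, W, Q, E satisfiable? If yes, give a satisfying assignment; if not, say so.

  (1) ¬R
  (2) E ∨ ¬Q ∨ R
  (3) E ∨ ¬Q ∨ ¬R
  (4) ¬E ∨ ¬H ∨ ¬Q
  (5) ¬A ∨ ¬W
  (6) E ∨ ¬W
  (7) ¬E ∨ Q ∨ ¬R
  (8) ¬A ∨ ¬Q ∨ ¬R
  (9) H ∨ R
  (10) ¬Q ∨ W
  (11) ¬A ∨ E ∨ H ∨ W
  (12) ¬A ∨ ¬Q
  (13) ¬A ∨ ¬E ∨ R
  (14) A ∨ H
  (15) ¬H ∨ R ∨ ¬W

A=F, R=F, H=T, W=F, Q=F, E=F

Unit clause (¬R) forces R = False.
In (H ∨ R) only H is left, so H = True.
In (¬H ∨ R ∨ ¬W) only ¬W is left, so W = False.
In (¬Q ∨ W) only ¬Q is left, so Q = False.
Set A = False.
Set E = False.
All clauses satisfied.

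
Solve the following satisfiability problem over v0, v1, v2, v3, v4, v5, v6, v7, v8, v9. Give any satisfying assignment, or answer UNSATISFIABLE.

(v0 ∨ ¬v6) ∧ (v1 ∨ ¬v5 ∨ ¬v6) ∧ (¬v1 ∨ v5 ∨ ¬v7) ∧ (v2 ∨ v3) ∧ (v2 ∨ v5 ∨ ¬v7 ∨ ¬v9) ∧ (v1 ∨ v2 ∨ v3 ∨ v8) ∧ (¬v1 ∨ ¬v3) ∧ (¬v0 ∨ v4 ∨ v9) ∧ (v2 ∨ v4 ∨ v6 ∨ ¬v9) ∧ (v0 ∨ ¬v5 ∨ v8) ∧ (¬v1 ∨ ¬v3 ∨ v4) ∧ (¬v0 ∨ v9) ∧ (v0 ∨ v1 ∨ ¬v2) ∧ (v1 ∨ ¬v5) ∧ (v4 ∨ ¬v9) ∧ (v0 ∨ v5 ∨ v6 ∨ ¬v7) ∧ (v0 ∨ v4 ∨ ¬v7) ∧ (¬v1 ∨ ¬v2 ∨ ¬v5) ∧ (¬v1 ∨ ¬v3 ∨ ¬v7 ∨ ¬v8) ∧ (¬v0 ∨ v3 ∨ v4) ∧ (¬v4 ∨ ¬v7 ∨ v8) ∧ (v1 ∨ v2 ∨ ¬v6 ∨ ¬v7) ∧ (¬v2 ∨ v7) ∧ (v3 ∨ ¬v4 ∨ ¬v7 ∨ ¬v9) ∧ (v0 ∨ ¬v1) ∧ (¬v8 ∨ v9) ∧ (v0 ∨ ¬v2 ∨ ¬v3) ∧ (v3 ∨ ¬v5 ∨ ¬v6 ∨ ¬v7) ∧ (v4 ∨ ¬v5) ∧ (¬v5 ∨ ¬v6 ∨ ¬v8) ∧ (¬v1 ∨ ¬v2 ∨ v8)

Set v0 = False.
  then (v0 ∨ ¬v6) forces v6 = False.
  then (v0 ∨ ¬v1) forces v1 = False.
  then (v0 ∨ v1 ∨ ¬v2) forces v2 = False.
  then (v1 ∨ ¬v5) forces v5 = False.
  then (v0 ∨ v5 ∨ v6 ∨ ¬v7) forces v7 = False.
  then (v2 ∨ v3) forces v3 = True.
Set v4 = True.
Set v8 = False.
Set v9 = False.
All clauses satisfied.

v0 = False; v1 = False; v2 = False; v3 = True; v4 = True; v5 = False; v6 = False; v7 = False; v8 = False; v9 = False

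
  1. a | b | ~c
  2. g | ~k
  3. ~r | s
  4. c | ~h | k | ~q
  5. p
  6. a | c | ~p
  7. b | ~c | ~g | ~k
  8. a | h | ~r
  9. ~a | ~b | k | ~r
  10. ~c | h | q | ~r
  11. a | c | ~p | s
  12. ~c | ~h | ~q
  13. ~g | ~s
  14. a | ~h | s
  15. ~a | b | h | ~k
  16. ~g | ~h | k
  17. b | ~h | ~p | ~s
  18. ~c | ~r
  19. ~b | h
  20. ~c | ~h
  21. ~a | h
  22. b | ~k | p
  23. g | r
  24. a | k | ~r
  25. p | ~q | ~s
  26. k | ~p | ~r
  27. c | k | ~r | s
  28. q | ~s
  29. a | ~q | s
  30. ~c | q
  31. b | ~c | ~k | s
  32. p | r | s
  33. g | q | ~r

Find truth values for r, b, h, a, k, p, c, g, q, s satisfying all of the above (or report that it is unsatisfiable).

Unit clause (p) forces p = True.
Set r = False.
  then (g | r) forces g = True.
  then (~g | ~s) forces s = False.
Set b = False.
Try h = False:
  (~a | h) forces a = False.
  (a | b | ~c) forces c = False.
  clause (a | c | ~p) is falsified — backtrack.
So h = True.
  then (a | ~h | s) forces a = True.
  then (~g | ~h | k) forces k = True.
  then (~c | ~h) forces c = False.
Set q = False.
All clauses satisfied.

r=F, b=F, h=T, a=T, k=T, p=T, c=F, g=T, q=F, s=F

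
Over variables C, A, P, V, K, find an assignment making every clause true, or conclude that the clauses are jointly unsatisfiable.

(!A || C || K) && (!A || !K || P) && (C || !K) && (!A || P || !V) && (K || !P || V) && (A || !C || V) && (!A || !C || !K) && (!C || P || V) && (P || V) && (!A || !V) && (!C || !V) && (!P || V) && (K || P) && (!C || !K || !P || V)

Try C = True:
  (!C || !V) forces V = False.
  (A || !C || V) forces A = True.
  (!A || !C || !K) forces K = False.
  (K || !P || V) forces P = False.
  clause (!C || P || V) is falsified — backtrack.
So C = False.
  then (C || !K) forces K = False.
  then (K || P) forces P = True.
  then (!A || C || K) forces A = False.
  then (K || !P || V) forces V = True.
All clauses satisfied.

C = False, A = False, P = True, V = True, K = False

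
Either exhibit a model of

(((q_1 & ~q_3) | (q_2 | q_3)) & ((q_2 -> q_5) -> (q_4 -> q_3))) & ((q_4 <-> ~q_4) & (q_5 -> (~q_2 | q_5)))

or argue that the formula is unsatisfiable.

Unsatisfiable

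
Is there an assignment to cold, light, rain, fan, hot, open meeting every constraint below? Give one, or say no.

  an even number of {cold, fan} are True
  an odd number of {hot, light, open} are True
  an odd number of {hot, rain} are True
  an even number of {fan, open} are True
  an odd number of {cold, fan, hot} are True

cold = True, light = True, rain = False, fan = True, hot = True, open = True

{cold, fan}: 2 true → even ✓
{hot, light, open}: 3 true → odd ✓
{hot, rain}: 1 true → odd ✓
{fan, open}: 2 true → even ✓
{cold, fan, hot}: 3 true → odd ✓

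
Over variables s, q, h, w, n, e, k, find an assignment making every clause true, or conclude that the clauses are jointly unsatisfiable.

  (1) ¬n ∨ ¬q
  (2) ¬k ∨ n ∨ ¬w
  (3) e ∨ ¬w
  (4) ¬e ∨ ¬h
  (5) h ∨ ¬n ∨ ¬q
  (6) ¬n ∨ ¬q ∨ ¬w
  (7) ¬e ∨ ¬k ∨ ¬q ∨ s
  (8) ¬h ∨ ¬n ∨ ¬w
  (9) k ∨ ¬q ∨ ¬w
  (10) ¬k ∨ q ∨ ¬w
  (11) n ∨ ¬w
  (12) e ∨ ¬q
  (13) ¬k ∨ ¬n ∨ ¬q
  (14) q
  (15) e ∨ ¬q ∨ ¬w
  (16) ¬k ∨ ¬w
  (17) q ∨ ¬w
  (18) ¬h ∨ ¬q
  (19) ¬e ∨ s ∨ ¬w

Unit clause (q) forces q = True.
In (¬h ∨ ¬q) only ¬h is left, so h = False.
In (¬n ∨ ¬q) only ¬n is left, so n = False.
In (n ∨ ¬w) only ¬w is left, so w = False.
In (e ∨ ¬q) only e is left, so e = True.
Set s = False.
  then (¬e ∨ ¬k ∨ ¬q ∨ s) forces k = False.
All clauses satisfied.

s = False, q = True, h = False, w = False, n = False, e = True, k = False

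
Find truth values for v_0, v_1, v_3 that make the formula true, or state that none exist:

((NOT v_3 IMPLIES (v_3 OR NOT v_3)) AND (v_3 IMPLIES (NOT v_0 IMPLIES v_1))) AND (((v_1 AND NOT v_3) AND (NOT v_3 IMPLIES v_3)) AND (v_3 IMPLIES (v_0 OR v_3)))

UNSATISFIABLE

Case v_3 = True: the conjunct NOT v_3 is False.
Case v_3 = False: the conjunct NOT v_3 IMPLIES v_3 becomes NOT False IMPLIES False = False.
Both cases fail — unsatisfiable.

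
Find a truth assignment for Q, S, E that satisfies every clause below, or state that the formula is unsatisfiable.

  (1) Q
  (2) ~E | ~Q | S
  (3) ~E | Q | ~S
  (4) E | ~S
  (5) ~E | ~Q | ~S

Q=T, S=F, E=F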